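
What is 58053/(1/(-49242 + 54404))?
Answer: 299669586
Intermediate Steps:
58053/(1/(-49242 + 54404)) = 58053/(1/5162) = 58053*5162 = 299669586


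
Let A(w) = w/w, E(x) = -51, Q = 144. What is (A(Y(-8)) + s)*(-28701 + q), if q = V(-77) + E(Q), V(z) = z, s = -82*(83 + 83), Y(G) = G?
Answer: 392391519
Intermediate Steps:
s = -13612 (s = -82*166 = -13612)
A(w) = 1
q = -128 (q = -77 - 51 = -128)
(A(Y(-8)) + s)*(-28701 + q) = (1 - 13612)*(-28701 - 128) = -13611*(-28829) = 392391519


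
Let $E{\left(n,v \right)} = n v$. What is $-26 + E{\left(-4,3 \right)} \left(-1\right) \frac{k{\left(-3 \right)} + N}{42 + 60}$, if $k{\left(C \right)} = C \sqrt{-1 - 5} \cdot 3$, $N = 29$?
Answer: $- \frac{384}{17} - \frac{18 i \sqrt{6}}{17} \approx -22.588 - 2.5936 i$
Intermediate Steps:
$k{\left(C \right)} = 3 i C \sqrt{6}$ ($k{\left(C \right)} = C \sqrt{-6} \cdot 3 = C i \sqrt{6} \cdot 3 = i C \sqrt{6} \cdot 3 = 3 i C \sqrt{6}$)
$-26 + E{\left(-4,3 \right)} \left(-1\right) \frac{k{\left(-3 \right)} + N}{42 + 60} = -26 + \left(-4\right) 3 \left(-1\right) \frac{3 i \left(-3\right) \sqrt{6} + 29}{42 + 60} = -26 + \left(-12\right) \left(-1\right) \frac{- 9 i \sqrt{6} + 29}{102} = -26 + 12 \left(29 - 9 i \sqrt{6}\right) \frac{1}{102} = -26 + 12 \left(\frac{29}{102} - \frac{3 i \sqrt{6}}{34}\right) = -26 + \left(\frac{58}{17} - \frac{18 i \sqrt{6}}{17}\right) = - \frac{384}{17} - \frac{18 i \sqrt{6}}{17}$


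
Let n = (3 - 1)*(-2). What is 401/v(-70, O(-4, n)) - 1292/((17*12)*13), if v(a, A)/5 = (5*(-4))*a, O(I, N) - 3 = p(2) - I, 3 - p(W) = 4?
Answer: -117361/273000 ≈ -0.42989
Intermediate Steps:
p(W) = -1 (p(W) = 3 - 1*4 = 3 - 4 = -1)
n = -4 (n = 2*(-2) = -4)
O(I, N) = 2 - I (O(I, N) = 3 + (-1 - I) = 2 - I)
v(a, A) = -100*a (v(a, A) = 5*((5*(-4))*a) = 5*(-20*a) = -100*a)
401/v(-70, O(-4, n)) - 1292/((17*12)*13) = 401/((-100*(-70))) - 1292/((17*12)*13) = 401/7000 - 1292/(204*13) = 401*(1/7000) - 1292/2652 = 401/7000 - 1292*1/2652 = 401/7000 - 19/39 = -117361/273000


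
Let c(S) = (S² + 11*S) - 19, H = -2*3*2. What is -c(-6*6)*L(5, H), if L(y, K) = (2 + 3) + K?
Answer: 6167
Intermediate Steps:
H = -12 (H = -6*2 = -12)
c(S) = -19 + S² + 11*S
L(y, K) = 5 + K
-c(-6*6)*L(5, H) = -(-19 + (-6*6)² + 11*(-6*6))*(5 - 12) = -(-19 + (-36)² + 11*(-36))*(-7) = -(-19 + 1296 - 396)*(-7) = -881*(-7) = -1*(-6167) = 6167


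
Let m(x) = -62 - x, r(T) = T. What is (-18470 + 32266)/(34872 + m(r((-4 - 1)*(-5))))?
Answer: 13796/34785 ≈ 0.39661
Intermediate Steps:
(-18470 + 32266)/(34872 + m(r((-4 - 1)*(-5)))) = (-18470 + 32266)/(34872 + (-62 - (-4 - 1)*(-5))) = 13796/(34872 + (-62 - (-5)*(-5))) = 13796/(34872 + (-62 - 1*25)) = 13796/(34872 + (-62 - 25)) = 13796/(34872 - 87) = 13796/34785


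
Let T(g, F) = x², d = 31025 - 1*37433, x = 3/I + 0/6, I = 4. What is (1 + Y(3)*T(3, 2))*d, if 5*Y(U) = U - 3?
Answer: -6408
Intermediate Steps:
Y(U) = -⅗ + U/5 (Y(U) = (U - 3)/5 = (-3 + U)/5 = -⅗ + U/5)
x = ¾ (x = 3/4 + 0/6 = 3*(¼) + 0*(⅙) = ¾ + 0 = ¾ ≈ 0.75000)
d = -6408 (d = 31025 - 37433 = -6408)
T(g, F) = 9/16 (T(g, F) = (¾)² = 9/16)
(1 + Y(3)*T(3, 2))*d = (1 + (-⅗ + (⅕)*3)*(9/16))*(-6408) = (1 + (-⅗ + ⅗)*(9/16))*(-6408) = (1 + 0*(9/16))*(-6408) = (1 + 0)*(-6408) = 1*(-6408) = -6408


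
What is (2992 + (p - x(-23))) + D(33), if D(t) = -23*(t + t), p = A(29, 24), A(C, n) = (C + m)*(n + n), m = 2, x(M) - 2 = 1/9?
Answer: 26639/9 ≈ 2959.9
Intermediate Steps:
x(M) = 19/9 (x(M) = 2 + 1/9 = 2 + ⅑ = 19/9)
A(C, n) = 2*n*(2 + C) (A(C, n) = (C + 2)*(n + n) = (2 + C)*(2*n) = 2*n*(2 + C))
p = 1488 (p = 2*24*(2 + 29) = 2*24*31 = 1488)
D(t) = -46*t
(2992 + (p - x(-23))) + D(33) = (2992 + (1488 - 1*19/9)) - 46*33 = (2992 + (1488 - 19/9)) - 1518 = (2992 + 13373/9) - 1518 = 40301/9 - 1518 = 26639/9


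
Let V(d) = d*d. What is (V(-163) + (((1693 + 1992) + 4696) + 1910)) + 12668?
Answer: 49528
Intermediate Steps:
V(d) = d**2
(V(-163) + (((1693 + 1992) + 4696) + 1910)) + 12668 = ((-163)**2 + (((1693 + 1992) + 4696) + 1910)) + 12668 = (26569 + ((3685 + 4696) + 1910)) + 12668 = (26569 + (8381 + 1910)) + 12668 = (26569 + 10291) + 12668 = 36860 + 12668 = 49528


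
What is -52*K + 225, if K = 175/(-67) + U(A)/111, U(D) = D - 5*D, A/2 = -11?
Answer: 2376833/7437 ≈ 319.60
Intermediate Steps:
A = -22 (A = 2*(-11) = -22)
U(D) = -4*D
K = -13529/7437 (K = 175/(-67) - 4*(-22)/111 = 175*(-1/67) + 88*(1/111) = -175/67 + 88/111 = -13529/7437 ≈ -1.8191)
-52*K + 225 = -52*(-13529/7437) + 225 = 703508/7437 + 225 = 2376833/7437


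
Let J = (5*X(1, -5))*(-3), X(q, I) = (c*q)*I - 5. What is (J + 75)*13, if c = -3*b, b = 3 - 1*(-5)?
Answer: -21450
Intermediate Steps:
b = 8 (b = 3 + 5 = 8)
c = -24 (c = -3*8 = -24)
X(q, I) = -5 - 24*I*q (X(q, I) = (-24*q)*I - 5 = -24*I*q - 5 = -5 - 24*I*q)
J = -1725 (J = (5*(-5 - 24*(-5)*1))*(-3) = (5*(-5 + 120))*(-3) = (5*115)*(-3) = 575*(-3) = -1725)
(J + 75)*13 = (-1725 + 75)*13 = -1650*13 = -21450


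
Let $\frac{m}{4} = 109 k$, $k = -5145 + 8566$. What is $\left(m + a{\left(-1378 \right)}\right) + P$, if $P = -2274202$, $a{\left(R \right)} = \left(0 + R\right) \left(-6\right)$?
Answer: $-774378$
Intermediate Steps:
$k = 3421$
$a{\left(R \right)} = - 6 R$ ($a{\left(R \right)} = R \left(-6\right) = - 6 R$)
$m = 1491556$ ($m = 4 \cdot 109 \cdot 3421 = 4 \cdot 372889 = 1491556$)
$\left(m + a{\left(-1378 \right)}\right) + P = \left(1491556 - -8268\right) - 2274202 = \left(1491556 + 8268\right) - 2274202 = 1499824 - 2274202 = -774378$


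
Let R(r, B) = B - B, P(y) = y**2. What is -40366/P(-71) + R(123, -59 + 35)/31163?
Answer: -40366/5041 ≈ -8.0075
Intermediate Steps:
R(r, B) = 0
-40366/P(-71) + R(123, -59 + 35)/31163 = -40366/((-71)**2) + 0/31163 = -40366/5041 + 0*(1/31163) = -40366*1/5041 + 0 = -40366/5041 + 0 = -40366/5041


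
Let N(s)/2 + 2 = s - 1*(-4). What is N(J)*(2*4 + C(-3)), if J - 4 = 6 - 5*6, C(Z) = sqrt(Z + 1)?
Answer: -288 - 36*I*sqrt(2) ≈ -288.0 - 50.912*I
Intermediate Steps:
C(Z) = sqrt(1 + Z)
J = -20 (J = 4 + (6 - 5*6) = 4 + (6 - 30) = 4 - 24 = -20)
N(s) = 4 + 2*s (N(s) = -4 + 2*(s - 1*(-4)) = -4 + 2*(s + 4) = -4 + 2*(4 + s) = -4 + (8 + 2*s) = 4 + 2*s)
N(J)*(2*4 + C(-3)) = (4 + 2*(-20))*(2*4 + sqrt(1 - 3)) = (4 - 40)*(8 + sqrt(-2)) = -36*(8 + I*sqrt(2)) = -288 - 36*I*sqrt(2)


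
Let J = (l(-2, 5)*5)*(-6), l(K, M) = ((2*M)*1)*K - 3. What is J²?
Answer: 476100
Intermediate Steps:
l(K, M) = -3 + 2*K*M (l(K, M) = (2*M)*K - 3 = 2*K*M - 3 = -3 + 2*K*M)
J = 690 (J = ((-3 + 2*(-2)*5)*5)*(-6) = ((-3 - 20)*5)*(-6) = -23*5*(-6) = -115*(-6) = 690)
J² = 690² = 476100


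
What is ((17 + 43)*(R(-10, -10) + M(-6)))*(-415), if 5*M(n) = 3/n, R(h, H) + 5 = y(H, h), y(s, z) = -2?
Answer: 176790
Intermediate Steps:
R(h, H) = -7 (R(h, H) = -5 - 2 = -7)
M(n) = 3/(5*n) (M(n) = (3/n)/5 = 3/(5*n))
((17 + 43)*(R(-10, -10) + M(-6)))*(-415) = ((17 + 43)*(-7 + (⅗)/(-6)))*(-415) = (60*(-7 + (⅗)*(-⅙)))*(-415) = (60*(-7 - ⅒))*(-415) = (60*(-71/10))*(-415) = -426*(-415) = 176790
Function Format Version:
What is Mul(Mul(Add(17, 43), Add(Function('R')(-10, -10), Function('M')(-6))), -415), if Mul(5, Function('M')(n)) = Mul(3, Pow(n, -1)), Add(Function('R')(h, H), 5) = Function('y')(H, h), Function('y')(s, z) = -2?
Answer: 176790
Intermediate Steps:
Function('R')(h, H) = -7 (Function('R')(h, H) = Add(-5, -2) = -7)
Function('M')(n) = Mul(Rational(3, 5), Pow(n, -1)) (Function('M')(n) = Mul(Rational(1, 5), Mul(3, Pow(n, -1))) = Mul(Rational(3, 5), Pow(n, -1)))
Mul(Mul(Add(17, 43), Add(Function('R')(-10, -10), Function('M')(-6))), -415) = Mul(Mul(Add(17, 43), Add(-7, Mul(Rational(3, 5), Pow(-6, -1)))), -415) = Mul(Mul(60, Add(-7, Mul(Rational(3, 5), Rational(-1, 6)))), -415) = Mul(Mul(60, Add(-7, Rational(-1, 10))), -415) = Mul(Mul(60, Rational(-71, 10)), -415) = Mul(-426, -415) = 176790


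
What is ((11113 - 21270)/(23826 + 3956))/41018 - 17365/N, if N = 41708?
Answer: -2473614884737/5941106883226 ≈ -0.41636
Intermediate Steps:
((11113 - 21270)/(23826 + 3956))/41018 - 17365/N = ((11113 - 21270)/(23826 + 3956))/41018 - 17365/41708 = -10157/27782*(1/41018) - 17365*1/41708 = -10157*1/27782*(1/41018) - 17365/41708 = -10157/27782*1/41018 - 17365/41708 = -10157/1139562076 - 17365/41708 = -2473614884737/5941106883226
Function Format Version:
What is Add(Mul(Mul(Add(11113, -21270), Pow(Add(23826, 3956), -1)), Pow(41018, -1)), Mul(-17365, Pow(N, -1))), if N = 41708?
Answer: Rational(-2473614884737, 5941106883226) ≈ -0.41636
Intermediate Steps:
Add(Mul(Mul(Add(11113, -21270), Pow(Add(23826, 3956), -1)), Pow(41018, -1)), Mul(-17365, Pow(N, -1))) = Add(Mul(Mul(Add(11113, -21270), Pow(Add(23826, 3956), -1)), Pow(41018, -1)), Mul(-17365, Pow(41708, -1))) = Add(Mul(Mul(-10157, Pow(27782, -1)), Rational(1, 41018)), Mul(-17365, Rational(1, 41708))) = Add(Mul(Mul(-10157, Rational(1, 27782)), Rational(1, 41018)), Rational(-17365, 41708)) = Add(Mul(Rational(-10157, 27782), Rational(1, 41018)), Rational(-17365, 41708)) = Add(Rational(-10157, 1139562076), Rational(-17365, 41708)) = Rational(-2473614884737, 5941106883226)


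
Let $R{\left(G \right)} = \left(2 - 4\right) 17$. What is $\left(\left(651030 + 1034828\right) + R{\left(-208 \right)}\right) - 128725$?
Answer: $1557099$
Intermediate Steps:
$R{\left(G \right)} = -34$ ($R{\left(G \right)} = \left(-2\right) 17 = -34$)
$\left(\left(651030 + 1034828\right) + R{\left(-208 \right)}\right) - 128725 = \left(\left(651030 + 1034828\right) - 34\right) - 128725 = \left(1685858 - 34\right) - 128725 = 1685824 - 128725 = 1557099$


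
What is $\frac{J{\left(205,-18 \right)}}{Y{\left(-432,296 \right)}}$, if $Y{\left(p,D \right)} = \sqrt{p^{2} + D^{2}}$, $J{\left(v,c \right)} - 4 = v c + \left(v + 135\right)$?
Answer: $- \frac{1673 \sqrt{4285}}{17140} \approx -6.3894$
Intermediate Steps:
$J{\left(v,c \right)} = 139 + v + c v$ ($J{\left(v,c \right)} = 4 + \left(v c + \left(v + 135\right)\right) = 4 + \left(c v + \left(135 + v\right)\right) = 4 + \left(135 + v + c v\right) = 139 + v + c v$)
$Y{\left(p,D \right)} = \sqrt{D^{2} + p^{2}}$
$\frac{J{\left(205,-18 \right)}}{Y{\left(-432,296 \right)}} = \frac{139 + 205 - 3690}{\sqrt{296^{2} + \left(-432\right)^{2}}} = \frac{139 + 205 - 3690}{\sqrt{87616 + 186624}} = - \frac{3346}{\sqrt{274240}} = - \frac{3346}{8 \sqrt{4285}} = - 3346 \frac{\sqrt{4285}}{34280} = - \frac{1673 \sqrt{4285}}{17140}$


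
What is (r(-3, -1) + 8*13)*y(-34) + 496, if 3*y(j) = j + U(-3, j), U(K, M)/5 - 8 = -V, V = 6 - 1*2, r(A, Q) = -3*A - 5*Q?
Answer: -164/3 ≈ -54.667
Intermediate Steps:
r(A, Q) = -5*Q - 3*A
V = 4 (V = 6 - 2 = 4)
U(K, M) = 20 (U(K, M) = 40 + 5*(-1*4) = 40 + 5*(-4) = 40 - 20 = 20)
y(j) = 20/3 + j/3 (y(j) = (j + 20)/3 = (20 + j)/3 = 20/3 + j/3)
(r(-3, -1) + 8*13)*y(-34) + 496 = ((-5*(-1) - 3*(-3)) + 8*13)*(20/3 + (⅓)*(-34)) + 496 = ((5 + 9) + 104)*(20/3 - 34/3) + 496 = (14 + 104)*(-14/3) + 496 = 118*(-14/3) + 496 = -1652/3 + 496 = -164/3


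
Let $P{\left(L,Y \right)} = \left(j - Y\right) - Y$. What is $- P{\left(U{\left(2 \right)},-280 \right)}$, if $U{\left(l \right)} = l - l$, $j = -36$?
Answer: $-524$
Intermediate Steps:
$U{\left(l \right)} = 0$
$P{\left(L,Y \right)} = -36 - 2 Y$ ($P{\left(L,Y \right)} = \left(-36 - Y\right) - Y = -36 - 2 Y$)
$- P{\left(U{\left(2 \right)},-280 \right)} = - (-36 - -560) = - (-36 + 560) = \left(-1\right) 524 = -524$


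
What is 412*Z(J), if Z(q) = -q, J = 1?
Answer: -412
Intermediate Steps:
412*Z(J) = 412*(-1*1) = 412*(-1) = -412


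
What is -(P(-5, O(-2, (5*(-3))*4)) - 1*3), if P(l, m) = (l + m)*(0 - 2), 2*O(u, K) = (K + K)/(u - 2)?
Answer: 23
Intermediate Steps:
O(u, K) = K/(-2 + u) (O(u, K) = ((K + K)/(u - 2))/2 = ((2*K)/(-2 + u))/2 = (2*K/(-2 + u))/2 = K/(-2 + u))
P(l, m) = -2*l - 2*m (P(l, m) = (l + m)*(-2) = -2*l - 2*m)
-(P(-5, O(-2, (5*(-3))*4)) - 1*3) = -((-2*(-5) - 2*(5*(-3))*4/(-2 - 2)) - 1*3) = -((10 - 2*(-15*4)/(-4)) - 3) = -((10 - (-120)*(-1)/4) - 3) = -((10 - 2*15) - 3) = -((10 - 30) - 3) = -(-20 - 3) = -1*(-23) = 23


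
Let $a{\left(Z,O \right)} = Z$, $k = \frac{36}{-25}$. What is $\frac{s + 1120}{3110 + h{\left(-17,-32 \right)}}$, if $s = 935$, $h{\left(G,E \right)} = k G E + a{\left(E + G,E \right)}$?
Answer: $\frac{51375}{56941} \approx 0.90225$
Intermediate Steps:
$k = - \frac{36}{25}$ ($k = 36 \left(- \frac{1}{25}\right) = - \frac{36}{25} \approx -1.44$)
$h{\left(G,E \right)} = E + G - \frac{36 E G}{25}$ ($h{\left(G,E \right)} = - \frac{36 G}{25} E + \left(E + G\right) = - \frac{36 E G}{25} + \left(E + G\right) = E + G - \frac{36 E G}{25}$)
$\frac{s + 1120}{3110 + h{\left(-17,-32 \right)}} = \frac{935 + 1120}{3110 - \left(49 + \frac{19584}{25}\right)} = \frac{2055}{3110 - \frac{20809}{25}} = \frac{2055}{\frac{56941}{25}} = 2055 \cdot \frac{25}{56941} = \frac{51375}{56941}$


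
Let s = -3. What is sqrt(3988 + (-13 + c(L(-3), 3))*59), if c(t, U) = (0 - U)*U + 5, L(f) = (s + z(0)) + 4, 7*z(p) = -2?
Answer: sqrt(2985) ≈ 54.635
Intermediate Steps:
z(p) = -2/7 (z(p) = (1/7)*(-2) = -2/7)
L(f) = 5/7 (L(f) = (-3 - 2/7) + 4 = -23/7 + 4 = 5/7)
c(t, U) = 5 - U**2 (c(t, U) = (-U)*U + 5 = -U**2 + 5 = 5 - U**2)
sqrt(3988 + (-13 + c(L(-3), 3))*59) = sqrt(3988 + (-13 + (5 - 1*3**2))*59) = sqrt(3988 + (-13 + (5 - 1*9))*59) = sqrt(3988 + (-13 + (5 - 9))*59) = sqrt(3988 + (-13 - 4)*59) = sqrt(3988 - 17*59) = sqrt(3988 - 1003) = sqrt(2985)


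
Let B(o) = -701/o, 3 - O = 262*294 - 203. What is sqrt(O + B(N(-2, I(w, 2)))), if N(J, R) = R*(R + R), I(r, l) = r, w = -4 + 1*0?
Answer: I*sqrt(4918010)/8 ≈ 277.21*I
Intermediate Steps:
w = -4 (w = -4 + 0 = -4)
N(J, R) = 2*R**2 (N(J, R) = R*(2*R) = 2*R**2)
O = -76822 (O = 3 - (262*294 - 203) = 3 - (77028 - 203) = 3 - 1*76825 = 3 - 76825 = -76822)
sqrt(O + B(N(-2, I(w, 2)))) = sqrt(-76822 - 701/(2*(-4)**2)) = sqrt(-76822 - 701/(2*16)) = sqrt(-76822 - 701/32) = sqrt(-2459005/32) = I*sqrt(4918010)/8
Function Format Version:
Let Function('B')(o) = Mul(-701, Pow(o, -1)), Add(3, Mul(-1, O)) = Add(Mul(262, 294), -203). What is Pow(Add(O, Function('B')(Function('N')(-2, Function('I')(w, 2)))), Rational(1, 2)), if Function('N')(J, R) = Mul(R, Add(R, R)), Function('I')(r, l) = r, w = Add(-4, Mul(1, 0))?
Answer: Mul(Rational(1, 8), I, Pow(4918010, Rational(1, 2))) ≈ Mul(277.21, I)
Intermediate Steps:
w = -4 (w = Add(-4, 0) = -4)
Function('N')(J, R) = Mul(2, Pow(R, 2)) (Function('N')(J, R) = Mul(R, Mul(2, R)) = Mul(2, Pow(R, 2)))
O = -76822 (O = Add(3, Mul(-1, Add(Mul(262, 294), -203))) = Add(3, Mul(-1, Add(77028, -203))) = Add(3, Mul(-1, 76825)) = Add(3, -76825) = -76822)
Pow(Add(O, Function('B')(Function('N')(-2, Function('I')(w, 2)))), Rational(1, 2)) = Pow(Add(-76822, Mul(-701, Pow(Mul(2, Pow(-4, 2)), -1))), Rational(1, 2)) = Pow(Add(-76822, Mul(-701, Pow(Mul(2, 16), -1))), Rational(1, 2)) = Pow(Add(-76822, Mul(-701, Pow(32, -1))), Rational(1, 2)) = Pow(Add(-76822, Mul(-701, Rational(1, 32))), Rational(1, 2)) = Pow(Add(-76822, Rational(-701, 32)), Rational(1, 2)) = Pow(Rational(-2459005, 32), Rational(1, 2)) = Mul(Rational(1, 8), I, Pow(4918010, Rational(1, 2)))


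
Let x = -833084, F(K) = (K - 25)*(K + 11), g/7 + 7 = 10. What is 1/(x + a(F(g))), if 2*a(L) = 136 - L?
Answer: -1/832952 ≈ -1.2005e-6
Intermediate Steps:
g = 21 (g = -49 + 7*10 = -49 + 70 = 21)
F(K) = (-25 + K)*(11 + K)
a(L) = 68 - L/2 (a(L) = (136 - L)/2 = 68 - L/2)
1/(x + a(F(g))) = 1/(-833084 + (68 - (-275 + 21² - 14*21)/2)) = 1/(-833084 + (68 - (-275 + 441 - 294)/2)) = 1/(-833084 + (68 - ½*(-128))) = 1/(-833084 + (68 + 64)) = 1/(-833084 + 132) = 1/(-832952) = -1/832952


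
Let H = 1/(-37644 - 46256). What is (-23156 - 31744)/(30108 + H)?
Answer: -4606110000/2526061199 ≈ -1.8234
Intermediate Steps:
H = -1/83900 (H = 1/(-83900) = -1/83900 ≈ -1.1919e-5)
(-23156 - 31744)/(30108 + H) = (-23156 - 31744)/(30108 - 1/83900) = -54900/2526061199/83900 = -54900*83900/2526061199 = -4606110000/2526061199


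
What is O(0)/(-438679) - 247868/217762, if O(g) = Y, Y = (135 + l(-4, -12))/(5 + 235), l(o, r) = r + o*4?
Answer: -13048150014907/11463313967760 ≈ -1.1383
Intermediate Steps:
l(o, r) = r + 4*o
Y = 107/240 (Y = (135 + (-12 + 4*(-4)))/(5 + 235) = (135 + (-12 - 16))/240 = (135 - 28)*(1/240) = 107*(1/240) = 107/240 ≈ 0.44583)
O(g) = 107/240
O(0)/(-438679) - 247868/217762 = (107/240)/(-438679) - 247868/217762 = (107/240)*(-1/438679) - 247868*1/217762 = -107/105282960 - 123934/108881 = -13048150014907/11463313967760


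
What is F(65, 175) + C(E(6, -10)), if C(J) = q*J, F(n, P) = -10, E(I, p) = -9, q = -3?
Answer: 17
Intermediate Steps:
C(J) = -3*J
F(65, 175) + C(E(6, -10)) = -10 - 3*(-9) = -10 + 27 = 17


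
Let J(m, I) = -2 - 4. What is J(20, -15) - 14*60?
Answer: -846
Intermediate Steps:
J(m, I) = -6
J(20, -15) - 14*60 = -6 - 14*60 = -6 - 840 = -846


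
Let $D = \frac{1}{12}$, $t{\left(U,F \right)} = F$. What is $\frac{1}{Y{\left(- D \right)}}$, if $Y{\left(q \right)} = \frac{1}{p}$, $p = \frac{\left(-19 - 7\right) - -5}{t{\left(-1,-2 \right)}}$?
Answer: $\frac{21}{2} \approx 10.5$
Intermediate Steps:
$p = \frac{21}{2}$ ($p = \frac{\left(-19 - 7\right) - -5}{-2} = \left(\left(-19 - 7\right) + 5\right) \left(- \frac{1}{2}\right) = \left(-26 + 5\right) \left(- \frac{1}{2}\right) = \left(-21\right) \left(- \frac{1}{2}\right) = \frac{21}{2} \approx 10.5$)
$D = \frac{1}{12} \approx 0.083333$
$Y{\left(q \right)} = \frac{2}{21}$ ($Y{\left(q \right)} = \frac{1}{\frac{21}{2}} = \frac{2}{21}$)
$\frac{1}{Y{\left(- D \right)}} = \frac{1}{\frac{2}{21}} = \frac{21}{2}$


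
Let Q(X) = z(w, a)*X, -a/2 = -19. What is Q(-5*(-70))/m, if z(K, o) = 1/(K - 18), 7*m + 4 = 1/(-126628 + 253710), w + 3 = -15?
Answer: 77837725/4574943 ≈ 17.014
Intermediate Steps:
w = -18 (w = -3 - 15 = -18)
m = -508327/889574 (m = -4/7 + 1/(7*(-126628 + 253710)) = -4/7 + (⅐)/127082 = -4/7 + (⅐)*(1/127082) = -4/7 + 1/889574 = -508327/889574 ≈ -0.57143)
a = 38 (a = -2*(-19) = 38)
z(K, o) = 1/(-18 + K)
Q(X) = -X/36 (Q(X) = X/(-18 - 18) = X/(-36) = -X/36)
Q(-5*(-70))/m = (-(-5)*(-70)/36)/(-508327/889574) = -1/36*350*(-889574/508327) = -175/18*(-889574/508327) = 77837725/4574943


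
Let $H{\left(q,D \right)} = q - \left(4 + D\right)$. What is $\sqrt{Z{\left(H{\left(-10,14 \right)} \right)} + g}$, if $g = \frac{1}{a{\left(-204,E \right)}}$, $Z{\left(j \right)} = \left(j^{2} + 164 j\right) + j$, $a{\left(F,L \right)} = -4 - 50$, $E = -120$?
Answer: $\frac{i \sqrt{1242870}}{18} \approx 61.936 i$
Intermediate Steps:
$H{\left(q,D \right)} = -4 + q - D$
$a{\left(F,L \right)} = -54$ ($a{\left(F,L \right)} = -4 - 50 = -54$)
$Z{\left(j \right)} = j^{2} + 165 j$
$g = - \frac{1}{54}$ ($g = \frac{1}{-54} = - \frac{1}{54} \approx -0.018519$)
$\sqrt{Z{\left(H{\left(-10,14 \right)} \right)} + g} = \sqrt{\left(-4 - 10 - 14\right) \left(165 - 28\right) - \frac{1}{54}} = \sqrt{- 28 \left(165 - 28\right) - \frac{1}{54}} = \sqrt{\left(-28\right) 137 - \frac{1}{54}} = \sqrt{-3836 - \frac{1}{54}} = \sqrt{- \frac{207145}{54}} = \frac{i \sqrt{1242870}}{18}$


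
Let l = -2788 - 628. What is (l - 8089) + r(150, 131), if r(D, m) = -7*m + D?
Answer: -12272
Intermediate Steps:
l = -3416
r(D, m) = D - 7*m
(l - 8089) + r(150, 131) = (-3416 - 8089) + (150 - 7*131) = -11505 + (150 - 917) = -11505 - 767 = -12272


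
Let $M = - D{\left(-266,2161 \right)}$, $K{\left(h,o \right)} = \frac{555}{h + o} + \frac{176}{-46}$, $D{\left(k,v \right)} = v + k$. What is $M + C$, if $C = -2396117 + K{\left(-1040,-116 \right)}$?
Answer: $- \frac{63758457549}{26588} \approx -2.398 \cdot 10^{6}$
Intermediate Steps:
$D{\left(k,v \right)} = k + v$
$K{\left(h,o \right)} = - \frac{88}{23} + \frac{555}{h + o}$ ($K{\left(h,o \right)} = \frac{555}{h + o} + 176 \left(- \frac{1}{46}\right) = \frac{555}{h + o} - \frac{88}{23} = - \frac{88}{23} + \frac{555}{h + o}$)
$M = -1895$ ($M = - (-266 + 2161) = \left(-1\right) 1895 = -1895$)
$C = - \frac{63708073289}{26588}$ ($C = -2396117 + \frac{12765 - -91520 - -10208}{23 \left(-1040 - 116\right)} = -2396117 + \frac{12765 + 91520 + 10208}{23 \left(-1156\right)} = -2396117 + \frac{1}{23} \left(- \frac{1}{1156}\right) 114493 = -2396117 - \frac{114493}{26588} = - \frac{63708073289}{26588} \approx -2.3961 \cdot 10^{6}$)
$M + C = -1895 - \frac{63708073289}{26588} = - \frac{63758457549}{26588}$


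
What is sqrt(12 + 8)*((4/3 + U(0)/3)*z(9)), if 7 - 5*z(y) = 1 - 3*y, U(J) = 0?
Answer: 88*sqrt(5)/5 ≈ 39.355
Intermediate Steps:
z(y) = 6/5 + 3*y/5 (z(y) = 7/5 - (1 - 3*y)/5 = 7/5 + (-1/5 + 3*y/5) = 6/5 + 3*y/5)
sqrt(12 + 8)*((4/3 + U(0)/3)*z(9)) = sqrt(12 + 8)*((4/3 + 0/3)*(6/5 + (3/5)*9)) = sqrt(20)*((4*(1/3) + 0*(1/3))*(6/5 + 27/5)) = (2*sqrt(5))*((4/3 + 0)*(33/5)) = (2*sqrt(5))*((4/3)*(33/5)) = (2*sqrt(5))*(44/5) = 88*sqrt(5)/5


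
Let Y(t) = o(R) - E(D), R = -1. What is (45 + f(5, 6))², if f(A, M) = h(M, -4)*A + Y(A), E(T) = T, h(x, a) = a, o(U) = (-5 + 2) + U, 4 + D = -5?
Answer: 900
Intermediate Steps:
D = -9 (D = -4 - 5 = -9)
o(U) = -3 + U
Y(t) = 5 (Y(t) = (-3 - 1) - 1*(-9) = -4 + 9 = 5)
f(A, M) = 5 - 4*A (f(A, M) = -4*A + 5 = 5 - 4*A)
(45 + f(5, 6))² = (45 + (5 - 4*5))² = (45 + (5 - 20))² = (45 - 15)² = 30² = 900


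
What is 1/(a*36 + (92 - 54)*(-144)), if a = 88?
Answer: -1/2304 ≈ -0.00043403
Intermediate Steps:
1/(a*36 + (92 - 54)*(-144)) = 1/(88*36 + (92 - 54)*(-144)) = 1/(3168 + 38*(-144)) = 1/(3168 - 5472) = 1/(-2304) = -1/2304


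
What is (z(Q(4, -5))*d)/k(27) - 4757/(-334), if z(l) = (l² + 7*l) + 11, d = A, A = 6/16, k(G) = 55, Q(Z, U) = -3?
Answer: 1046039/73480 ≈ 14.236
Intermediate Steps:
A = 3/8 (A = 6*(1/16) = 3/8 ≈ 0.37500)
d = 3/8 ≈ 0.37500
z(l) = 11 + l² + 7*l
(z(Q(4, -5))*d)/k(27) - 4757/(-334) = ((11 + (-3)² + 7*(-3))*(3/8))/55 - 4757/(-334) = ((11 + 9 - 21)*(3/8))*(1/55) - 4757*(-1/334) = -1*3/8*(1/55) + 4757/334 = -3/8*1/55 + 4757/334 = -3/440 + 4757/334 = 1046039/73480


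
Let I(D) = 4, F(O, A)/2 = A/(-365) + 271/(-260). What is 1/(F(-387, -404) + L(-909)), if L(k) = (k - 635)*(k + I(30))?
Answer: 1898/2652113605 ≈ 7.1566e-7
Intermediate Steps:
F(O, A) = -271/130 - 2*A/365 (F(O, A) = 2*(A/(-365) + 271/(-260)) = 2*(A*(-1/365) + 271*(-1/260)) = 2*(-A/365 - 271/260) = 2*(-271/260 - A/365) = -271/130 - 2*A/365)
L(k) = (-635 + k)*(4 + k) (L(k) = (k - 635)*(k + 4) = (-635 + k)*(4 + k))
1/(F(-387, -404) + L(-909)) = 1/((-271/130 - 2/365*(-404)) + (-2540 + (-909)² - 631*(-909))) = 1/((-271/130 + 808/365) + (-2540 + 826281 + 573579)) = 1/(245/1898 + 1397320) = 1/(2652113605/1898) = 1898/2652113605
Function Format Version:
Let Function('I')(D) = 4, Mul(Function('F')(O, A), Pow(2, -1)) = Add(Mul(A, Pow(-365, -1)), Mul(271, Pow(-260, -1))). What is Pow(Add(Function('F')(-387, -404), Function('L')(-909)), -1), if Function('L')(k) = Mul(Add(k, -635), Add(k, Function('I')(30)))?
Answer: Rational(1898, 2652113605) ≈ 7.1566e-7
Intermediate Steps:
Function('F')(O, A) = Add(Rational(-271, 130), Mul(Rational(-2, 365), A)) (Function('F')(O, A) = Mul(2, Add(Mul(A, Pow(-365, -1)), Mul(271, Pow(-260, -1)))) = Mul(2, Add(Mul(A, Rational(-1, 365)), Mul(271, Rational(-1, 260)))) = Mul(2, Add(Mul(Rational(-1, 365), A), Rational(-271, 260))) = Mul(2, Add(Rational(-271, 260), Mul(Rational(-1, 365), A))) = Add(Rational(-271, 130), Mul(Rational(-2, 365), A)))
Function('L')(k) = Mul(Add(-635, k), Add(4, k)) (Function('L')(k) = Mul(Add(k, -635), Add(k, 4)) = Mul(Add(-635, k), Add(4, k)))
Pow(Add(Function('F')(-387, -404), Function('L')(-909)), -1) = Pow(Add(Add(Rational(-271, 130), Mul(Rational(-2, 365), -404)), Add(-2540, Pow(-909, 2), Mul(-631, -909))), -1) = Pow(Add(Add(Rational(-271, 130), Rational(808, 365)), Add(-2540, 826281, 573579)), -1) = Pow(Add(Rational(245, 1898), 1397320), -1) = Pow(Rational(2652113605, 1898), -1) = Rational(1898, 2652113605)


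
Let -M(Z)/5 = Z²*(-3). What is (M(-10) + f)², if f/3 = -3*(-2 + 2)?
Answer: 2250000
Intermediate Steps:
f = 0 (f = 3*(-3*(-2 + 2)) = 3*(-3*0) = 3*0 = 0)
M(Z) = 15*Z² (M(Z) = -5*Z²*(-3) = -(-15)*Z² = 15*Z²)
(M(-10) + f)² = (15*(-10)² + 0)² = (15*100 + 0)² = (1500 + 0)² = 1500² = 2250000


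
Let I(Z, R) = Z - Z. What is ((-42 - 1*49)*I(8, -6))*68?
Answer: 0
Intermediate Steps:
I(Z, R) = 0
((-42 - 1*49)*I(8, -6))*68 = ((-42 - 1*49)*0)*68 = ((-42 - 49)*0)*68 = -91*0*68 = 0*68 = 0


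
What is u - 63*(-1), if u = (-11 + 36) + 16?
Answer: 104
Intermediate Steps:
u = 41 (u = 25 + 16 = 41)
u - 63*(-1) = 41 - 63*(-1) = 41 + 63 = 104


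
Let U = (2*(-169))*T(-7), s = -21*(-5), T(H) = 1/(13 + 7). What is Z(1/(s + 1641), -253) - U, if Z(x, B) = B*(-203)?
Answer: 513759/10 ≈ 51376.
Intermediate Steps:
T(H) = 1/20
s = 105
Z(x, B) = -203*B
U = -169/10 (U = (2*(-169))*(1/20) = -338*1/20 = -169/10 ≈ -16.900)
Z(1/(s + 1641), -253) - U = -203*(-253) - 1*(-169/10) = 51359 + 169/10 = 513759/10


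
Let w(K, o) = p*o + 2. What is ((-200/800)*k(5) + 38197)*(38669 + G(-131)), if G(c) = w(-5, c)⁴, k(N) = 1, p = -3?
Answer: 1859711087106189/2 ≈ 9.2986e+14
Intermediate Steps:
w(K, o) = 2 - 3*o (w(K, o) = -3*o + 2 = 2 - 3*o)
G(c) = (2 - 3*c)⁴
((-200/800)*k(5) + 38197)*(38669 + G(-131)) = (-200/800*1 + 38197)*(38669 + (2 - 3*(-131))⁴) = (-200*1/800*1 + 38197)*(38669 + (2 + 393)⁴) = (-¼*1 + 38197)*(38669 + 395⁴) = (-¼ + 38197)*(38669 + 24343800625) = (152787/4)*24343839294 = 1859711087106189/2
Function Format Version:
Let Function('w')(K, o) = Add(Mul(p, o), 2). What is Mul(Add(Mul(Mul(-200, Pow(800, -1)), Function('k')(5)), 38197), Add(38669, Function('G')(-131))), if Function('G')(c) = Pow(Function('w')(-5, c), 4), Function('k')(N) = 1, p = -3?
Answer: Rational(1859711087106189, 2) ≈ 9.2986e+14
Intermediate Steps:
Function('w')(K, o) = Add(2, Mul(-3, o)) (Function('w')(K, o) = Add(Mul(-3, o), 2) = Add(2, Mul(-3, o)))
Function('G')(c) = Pow(Add(2, Mul(-3, c)), 4)
Mul(Add(Mul(Mul(-200, Pow(800, -1)), Function('k')(5)), 38197), Add(38669, Function('G')(-131))) = Mul(Add(Mul(Mul(-200, Pow(800, -1)), 1), 38197), Add(38669, Pow(Add(2, Mul(-3, -131)), 4))) = Mul(Add(Mul(Mul(-200, Rational(1, 800)), 1), 38197), Add(38669, Pow(Add(2, 393), 4))) = Mul(Add(Mul(Rational(-1, 4), 1), 38197), Add(38669, Pow(395, 4))) = Mul(Add(Rational(-1, 4), 38197), Add(38669, 24343800625)) = Mul(Rational(152787, 4), 24343839294) = Rational(1859711087106189, 2)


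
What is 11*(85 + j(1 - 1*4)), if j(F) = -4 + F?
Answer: 858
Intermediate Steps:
11*(85 + j(1 - 1*4)) = 11*(85 + (-4 + (1 - 1*4))) = 11*(85 + (-4 + (1 - 4))) = 11*(85 + (-4 - 3)) = 11*(85 - 7) = 11*78 = 858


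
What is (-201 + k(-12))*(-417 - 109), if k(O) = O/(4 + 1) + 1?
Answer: 532312/5 ≈ 1.0646e+5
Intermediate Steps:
k(O) = 1 + O/5 (k(O) = O/5 + 1 = 1 + O/5)
(-201 + k(-12))*(-417 - 109) = (-201 + (1 + (1/5)*(-12)))*(-417 - 109) = (-201 + (1 - 12/5))*(-526) = (-201 - 7/5)*(-526) = -1012/5*(-526) = 532312/5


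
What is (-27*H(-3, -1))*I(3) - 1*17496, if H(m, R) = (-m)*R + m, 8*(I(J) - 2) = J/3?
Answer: -68607/4 ≈ -17152.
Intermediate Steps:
I(J) = 2 + J/24 (I(J) = 2 + (J/3)/8 = 2 + J/24)
H(m, R) = m - R*m (H(m, R) = -R*m + m = m - R*m)
(-27*H(-3, -1))*I(3) - 1*17496 = (-(-81)*(1 - 1*(-1)))*(2 + (1/24)*3) - 1*17496 = (-(-81)*(1 + 1))*(2 + ⅛) - 17496 = -(-81)*2*(17/8) - 17496 = -27*(-6)*(17/8) - 17496 = 162*(17/8) - 17496 = 1377/4 - 17496 = -68607/4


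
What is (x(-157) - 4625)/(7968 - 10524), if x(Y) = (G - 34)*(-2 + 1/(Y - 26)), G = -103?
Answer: 199024/116937 ≈ 1.7020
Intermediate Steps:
x(Y) = 274 - 137/(-26 + Y) (x(Y) = (-103 - 34)*(-2 + 1/(Y - 26)) = -137*(-2 + 1/(-26 + Y)) = 274 - 137/(-26 + Y))
(x(-157) - 4625)/(7968 - 10524) = (137*(-53 + 2*(-157))/(-26 - 157) - 4625)/(7968 - 10524) = (137*(-53 - 314)/(-183) - 4625)/(-2556) = (137*(-1/183)*(-367) - 4625)*(-1/2556) = (50279/183 - 4625)*(-1/2556) = -796096/183*(-1/2556) = 199024/116937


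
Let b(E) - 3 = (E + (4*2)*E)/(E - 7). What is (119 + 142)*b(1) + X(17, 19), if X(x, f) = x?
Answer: 817/2 ≈ 408.50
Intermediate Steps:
b(E) = 3 + 9*E/(-7 + E) (b(E) = 3 + (E + (4*2)*E)/(E - 7) = 3 + (E + 8*E)/(-7 + E) = 3 + (9*E)/(-7 + E) = 3 + 9*E/(-7 + E))
(119 + 142)*b(1) + X(17, 19) = (119 + 142)*(3*(-7 + 4*1)/(-7 + 1)) + 17 = 261*(3*(-7 + 4)/(-6)) + 17 = 261*(3*(-⅙)*(-3)) + 17 = 261*(3/2) + 17 = 783/2 + 17 = 817/2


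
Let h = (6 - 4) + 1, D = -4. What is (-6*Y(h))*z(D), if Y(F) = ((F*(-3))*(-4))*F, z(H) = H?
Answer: 2592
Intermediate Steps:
h = 3 (h = 2 + 1 = 3)
Y(F) = 12*F² (Y(F) = (-3*F*(-4))*F = (12*F)*F = 12*F²)
(-6*Y(h))*z(D) = -72*3²*(-4) = -72*9*(-4) = -6*108*(-4) = -648*(-4) = 2592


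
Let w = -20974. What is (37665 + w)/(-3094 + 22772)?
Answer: 16691/19678 ≈ 0.84821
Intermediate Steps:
(37665 + w)/(-3094 + 22772) = (37665 - 20974)/(-3094 + 22772) = 16691/19678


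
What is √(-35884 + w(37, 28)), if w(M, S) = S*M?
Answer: 132*I*√2 ≈ 186.68*I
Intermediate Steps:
w(M, S) = M*S
√(-35884 + w(37, 28)) = √(-35884 + 37*28) = √(-35884 + 1036) = √(-34848) = 132*I*√2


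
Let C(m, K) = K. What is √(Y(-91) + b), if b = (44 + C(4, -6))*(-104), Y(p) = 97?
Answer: I*√3855 ≈ 62.089*I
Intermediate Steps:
b = -3952 (b = (44 - 6)*(-104) = 38*(-104) = -3952)
√(Y(-91) + b) = √(97 - 3952) = √(-3855) = I*√3855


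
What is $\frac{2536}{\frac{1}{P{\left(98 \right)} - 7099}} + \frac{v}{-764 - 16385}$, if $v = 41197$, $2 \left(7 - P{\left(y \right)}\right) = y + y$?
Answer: $- \frac{312692163357}{17149} \approx -1.8234 \cdot 10^{7}$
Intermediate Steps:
$P{\left(y \right)} = 7 - y$ ($P{\left(y \right)} = 7 - \frac{y + y}{2} = 7 - \frac{2 y}{2} = 7 - y$)
$\frac{2536}{\frac{1}{P{\left(98 \right)} - 7099}} + \frac{v}{-764 - 16385} = \frac{2536}{\frac{1}{\left(7 - 98\right) - 7099}} + \frac{41197}{-764 - 16385} = \frac{2536}{\frac{1}{\left(7 - 98\right) - 7099}} + \frac{41197}{-17149} = \frac{2536}{\frac{1}{-91 - 7099}} + 41197 \left(- \frac{1}{17149}\right) = \frac{2536}{\frac{1}{-7190}} - \frac{41197}{17149} = \frac{2536}{- \frac{1}{7190}} - \frac{41197}{17149} = 2536 \left(-7190\right) - \frac{41197}{17149} = -18233840 - \frac{41197}{17149} = - \frac{312692163357}{17149}$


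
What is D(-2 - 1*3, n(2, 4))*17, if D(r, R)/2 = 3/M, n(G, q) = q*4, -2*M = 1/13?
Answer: -2652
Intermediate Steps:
M = -1/26 (M = -1/2/13 = -1/2*1/13 = -1/26 ≈ -0.038462)
n(G, q) = 4*q
D(r, R) = -156 (D(r, R) = 2*(3/(-1/26)) = 2*(3*(-26)) = 2*(-78) = -156)
D(-2 - 1*3, n(2, 4))*17 = -156*17 = -2652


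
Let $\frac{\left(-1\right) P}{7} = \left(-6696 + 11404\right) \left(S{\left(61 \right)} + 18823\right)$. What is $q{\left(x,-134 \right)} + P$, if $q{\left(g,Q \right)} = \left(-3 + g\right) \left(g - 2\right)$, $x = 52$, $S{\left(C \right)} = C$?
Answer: $-622338654$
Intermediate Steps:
$q{\left(g,Q \right)} = \left(-3 + g\right) \left(-2 + g\right)$
$P = -622341104$ ($P = - 7 \left(-6696 + 11404\right) \left(61 + 18823\right) = - 7 \cdot 4708 \cdot 18884 = \left(-7\right) 88905872 = -622341104$)
$q{\left(x,-134 \right)} + P = \left(6 + 52^{2} - 260\right) - 622341104 = \left(6 + 2704 - 260\right) - 622341104 = 2450 - 622341104 = -622338654$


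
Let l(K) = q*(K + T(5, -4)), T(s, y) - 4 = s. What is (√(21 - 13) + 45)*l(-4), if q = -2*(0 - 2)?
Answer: 900 + 40*√2 ≈ 956.57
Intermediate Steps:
T(s, y) = 4 + s
q = 4 (q = -2*(-2) = 4)
l(K) = 36 + 4*K (l(K) = 4*(K + (4 + 5)) = 4*(K + 9) = 4*(9 + K) = 36 + 4*K)
(√(21 - 13) + 45)*l(-4) = (√(21 - 13) + 45)*(36 + 4*(-4)) = (√8 + 45)*(36 - 16) = (2*√2 + 45)*20 = (45 + 2*√2)*20 = 900 + 40*√2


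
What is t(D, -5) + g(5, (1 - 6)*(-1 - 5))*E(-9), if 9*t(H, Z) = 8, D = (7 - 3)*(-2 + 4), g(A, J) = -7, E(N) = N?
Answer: 575/9 ≈ 63.889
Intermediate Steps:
D = 8 (D = 4*2 = 8)
t(H, Z) = 8/9 (t(H, Z) = (1/9)*8 = 8/9)
t(D, -5) + g(5, (1 - 6)*(-1 - 5))*E(-9) = 8/9 - 7*(-9) = 8/9 + 63 = 575/9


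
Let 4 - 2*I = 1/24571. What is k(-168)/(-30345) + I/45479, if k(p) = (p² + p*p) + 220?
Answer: -2584611738661/1384059613290 ≈ -1.8674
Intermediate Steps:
I = 98283/49142 (I = 2 - ½/24571 = 2 - ½*1/24571 = 2 - 1/49142 = 98283/49142 ≈ 2.0000)
k(p) = 220 + 2*p² (k(p) = (p² + p²) + 220 = 2*p² + 220 = 220 + 2*p²)
k(-168)/(-30345) + I/45479 = (220 + 2*(-168)²)/(-30345) + (98283/49142)/45479 = (220 + 2*28224)*(-1/30345) + (98283/49142)*(1/45479) = (220 + 56448)*(-1/30345) + 98283/2234929018 = 56668*(-1/30345) + 98283/2234929018 = -56668/30345 + 98283/2234929018 = -2584611738661/1384059613290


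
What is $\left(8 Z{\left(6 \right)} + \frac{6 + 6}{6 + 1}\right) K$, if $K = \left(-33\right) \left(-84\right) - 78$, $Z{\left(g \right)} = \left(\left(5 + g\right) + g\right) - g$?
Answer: $\frac{1691832}{7} \approx 2.4169 \cdot 10^{5}$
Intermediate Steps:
$Z{\left(g \right)} = 5 + g$ ($Z{\left(g \right)} = \left(5 + 2 g\right) - g = 5 + g$)
$K = 2694$ ($K = 2772 - 78 = 2694$)
$\left(8 Z{\left(6 \right)} + \frac{6 + 6}{6 + 1}\right) K = \left(8 \left(5 + 6\right) + \frac{6 + 6}{6 + 1}\right) 2694 = \left(8 \cdot 11 + \frac{12}{7}\right) 2694 = \left(88 + 12 \cdot \frac{1}{7}\right) 2694 = \left(88 + \frac{12}{7}\right) 2694 = \frac{628}{7} \cdot 2694 = \frac{1691832}{7}$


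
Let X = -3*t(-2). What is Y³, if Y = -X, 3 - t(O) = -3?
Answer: 5832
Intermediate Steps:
t(O) = 6 (t(O) = 3 - 1*(-3) = 3 + 3 = 6)
X = -18 (X = -3*6 = -18)
Y = 18 (Y = -1*(-18) = 18)
Y³ = 18³ = 5832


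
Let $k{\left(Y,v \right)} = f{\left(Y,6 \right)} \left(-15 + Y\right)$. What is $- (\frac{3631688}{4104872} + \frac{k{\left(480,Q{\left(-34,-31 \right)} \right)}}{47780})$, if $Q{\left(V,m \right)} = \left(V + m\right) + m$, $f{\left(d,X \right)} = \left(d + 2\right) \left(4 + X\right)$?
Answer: $- \frac{58586072914}{1225817401} \approx -47.793$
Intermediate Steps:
$f{\left(d,X \right)} = \left(2 + d\right) \left(4 + X\right)$
$Q{\left(V,m \right)} = V + 2 m$
$k{\left(Y,v \right)} = \left(-15 + Y\right) \left(20 + 10 Y\right)$ ($k{\left(Y,v \right)} = \left(8 + 2 \cdot 6 + 4 Y + 6 Y\right) \left(-15 + Y\right) = \left(8 + 12 + 4 Y + 6 Y\right) \left(-15 + Y\right) = \left(20 + 10 Y\right) \left(-15 + Y\right) = \left(-15 + Y\right) \left(20 + 10 Y\right)$)
$- (\frac{3631688}{4104872} + \frac{k{\left(480,Q{\left(-34,-31 \right)} \right)}}{47780}) = - (\frac{3631688}{4104872} + \frac{10 \left(-15 + 480\right) \left(2 + 480\right)}{47780}) = - (3631688 \cdot \frac{1}{4104872} + 10 \cdot 465 \cdot 482 \cdot \frac{1}{47780}) = - (\frac{453961}{513109} + 2241300 \cdot \frac{1}{47780}) = - (\frac{453961}{513109} + \frac{112065}{2389}) = \left(-1\right) \frac{58586072914}{1225817401} = - \frac{58586072914}{1225817401}$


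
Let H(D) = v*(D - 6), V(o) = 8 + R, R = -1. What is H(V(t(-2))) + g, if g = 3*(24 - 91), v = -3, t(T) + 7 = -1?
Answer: -204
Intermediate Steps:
t(T) = -8 (t(T) = -7 - 1 = -8)
V(o) = 7 (V(o) = 8 - 1 = 7)
H(D) = 18 - 3*D (H(D) = -3*(D - 6) = -3*(-6 + D) = 18 - 3*D)
g = -201 (g = 3*(-67) = -201)
H(V(t(-2))) + g = (18 - 3*7) - 201 = (18 - 21) - 201 = -3 - 201 = -204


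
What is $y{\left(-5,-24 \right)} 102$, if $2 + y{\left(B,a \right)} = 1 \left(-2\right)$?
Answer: $-408$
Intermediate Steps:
$y{\left(B,a \right)} = -4$ ($y{\left(B,a \right)} = -2 + 1 \left(-2\right) = -2 - 2 = -4$)
$y{\left(-5,-24 \right)} 102 = \left(-4\right) 102 = -408$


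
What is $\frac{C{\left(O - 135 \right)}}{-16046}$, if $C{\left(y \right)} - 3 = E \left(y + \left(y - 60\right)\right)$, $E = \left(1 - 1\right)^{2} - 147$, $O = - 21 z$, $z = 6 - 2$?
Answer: $- \frac{73209}{16046} \approx -4.5624$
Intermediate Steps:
$z = 4$ ($z = 6 - 2 = 4$)
$O = -84$ ($O = \left(-21\right) 4 = -84$)
$E = -147$ ($E = 0^{2} - 147 = 0 - 147 = -147$)
$C{\left(y \right)} = 8823 - 294 y$ ($C{\left(y \right)} = 3 - 147 \left(y + \left(y - 60\right)\right) = 3 - 147 \left(y + \left(-60 + y\right)\right) = 3 - 147 \left(-60 + 2 y\right) = 3 - \left(-8820 + 294 y\right) = 8823 - 294 y$)
$\frac{C{\left(O - 135 \right)}}{-16046} = \frac{8823 - 294 \left(-84 - 135\right)}{-16046} = \left(8823 - -64386\right) \left(- \frac{1}{16046}\right) = \left(8823 + 64386\right) \left(- \frac{1}{16046}\right) = 73209 \left(- \frac{1}{16046}\right) = - \frac{73209}{16046}$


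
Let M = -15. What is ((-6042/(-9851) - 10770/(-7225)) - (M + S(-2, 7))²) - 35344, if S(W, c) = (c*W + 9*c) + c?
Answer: -527009632631/14234695 ≈ -37023.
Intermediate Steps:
S(W, c) = 10*c + W*c (S(W, c) = (W*c + 9*c) + c = (9*c + W*c) + c = 10*c + W*c)
((-6042/(-9851) - 10770/(-7225)) - (M + S(-2, 7))²) - 35344 = ((-6042/(-9851) - 10770/(-7225)) - (-15 + 7*(10 - 2))²) - 35344 = ((-6042*(-1/9851) - 10770*(-1/7225)) - (-15 + 7*8)²) - 35344 = ((6042/9851 + 2154/1445) - (-15 + 56)²) - 35344 = (29949744/14234695 - 1*41²) - 35344 = (29949744/14234695 - 1*1681) - 35344 = (29949744/14234695 - 1681) - 35344 = -23898572551/14234695 - 35344 = -527009632631/14234695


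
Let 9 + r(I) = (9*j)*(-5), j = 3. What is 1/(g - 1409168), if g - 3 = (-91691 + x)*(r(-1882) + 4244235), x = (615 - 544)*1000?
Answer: -1/87815896046 ≈ -1.1387e-11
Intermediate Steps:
x = 71000 (x = 71*1000 = 71000)
r(I) = -144 (r(I) = -9 + (9*3)*(-5) = -9 + 27*(-5) = -9 - 135 = -144)
g = -87814486878 (g = 3 + (-91691 + 71000)*(-144 + 4244235) = 3 - 20691*4244091 = 3 - 87814486881 = -87814486878)
1/(g - 1409168) = 1/(-87814486878 - 1409168) = 1/(-87815896046) = -1/87815896046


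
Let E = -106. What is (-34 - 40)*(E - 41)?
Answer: 10878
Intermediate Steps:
(-34 - 40)*(E - 41) = (-34 - 40)*(-106 - 41) = -74*(-147) = 10878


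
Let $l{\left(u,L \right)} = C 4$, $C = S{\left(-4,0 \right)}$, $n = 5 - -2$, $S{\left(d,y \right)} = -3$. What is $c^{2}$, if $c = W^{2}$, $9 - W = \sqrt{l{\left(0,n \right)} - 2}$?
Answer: $\left(9 - i \sqrt{14}\right)^{4} \approx -47.0 - 9024.9 i$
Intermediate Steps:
$n = 7$ ($n = 5 + 2 = 7$)
$C = -3$
$l{\left(u,L \right)} = -12$ ($l{\left(u,L \right)} = \left(-3\right) 4 = -12$)
$W = 9 - i \sqrt{14}$ ($W = 9 - \sqrt{-12 - 2} = 9 - \sqrt{-14} = 9 - i \sqrt{14} \approx 9.0 - 3.7417 i$)
$c = \left(9 - i \sqrt{14}\right)^{2} \approx 67.0 - 67.35 i$
$c^{2} = \left(\left(9 - i \sqrt{14}\right)^{2}\right)^{2} = \left(9 - i \sqrt{14}\right)^{4}$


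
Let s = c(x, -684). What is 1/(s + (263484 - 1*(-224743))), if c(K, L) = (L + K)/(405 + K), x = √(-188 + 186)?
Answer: 80082133111/39098124355184969 - 1089*I*√2/39098124355184969 ≈ 2.0482e-6 - 3.939e-14*I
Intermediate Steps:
x = I*√2 (x = √(-2) = I*√2 ≈ 1.4142*I)
c(K, L) = (K + L)/(405 + K)
s = (-684 + I*√2)/(405 + I*√2) (s = (I*√2 - 684)/(405 + I*√2) = (-684 + I*√2)/(405 + I*√2) ≈ -1.6889 + 0.0093892*I)
1/(s + (263484 - 1*(-224743))) = 1/((-277018/164027 + 1089*I*√2/164027) + (263484 - 1*(-224743))) = 1/((-277018/164027 + 1089*I*√2/164027) + (263484 + 224743)) = 1/((-277018/164027 + 1089*I*√2/164027) + 488227) = 1/(80082133111/164027 + 1089*I*√2/164027)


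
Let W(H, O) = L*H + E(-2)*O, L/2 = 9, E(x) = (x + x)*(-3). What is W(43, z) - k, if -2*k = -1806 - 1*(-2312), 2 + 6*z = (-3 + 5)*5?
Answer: 1043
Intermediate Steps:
E(x) = -6*x (E(x) = (2*x)*(-3) = -6*x)
z = 4/3 (z = -⅓ + ((-3 + 5)*5)/6 = -⅓ + (2*5)/6 = -⅓ + (⅙)*10 = -⅓ + 5/3 = 4/3 ≈ 1.3333)
L = 18 (L = 2*9 = 18)
k = -253 (k = -(-1806 - 1*(-2312))/2 = -(-1806 + 2312)/2 = -½*506 = -253)
W(H, O) = 12*O + 18*H (W(H, O) = 18*H + (-6*(-2))*O = 18*H + 12*O = 12*O + 18*H)
W(43, z) - k = (12*(4/3) + 18*43) - 1*(-253) = (16 + 774) + 253 = 790 + 253 = 1043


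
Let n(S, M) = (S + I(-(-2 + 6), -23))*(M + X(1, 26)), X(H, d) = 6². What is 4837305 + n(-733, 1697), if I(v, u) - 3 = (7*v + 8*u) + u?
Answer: 3164960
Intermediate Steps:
X(H, d) = 36
I(v, u) = 3 + 7*v + 9*u (I(v, u) = 3 + ((7*v + 8*u) + u) = 3 + (7*v + 9*u) = 3 + 7*v + 9*u)
n(S, M) = (-232 + S)*(36 + M) (n(S, M) = (S + (3 + 7*(-(-2 + 6)) + 9*(-23)))*(M + 36) = (S + (3 + 7*(-1*4) - 207))*(36 + M) = (S + (3 + 7*(-4) - 207))*(36 + M) = (S + (3 - 28 - 207))*(36 + M) = (S - 232)*(36 + M) = (-232 + S)*(36 + M))
4837305 + n(-733, 1697) = 4837305 + (-8352 - 232*1697 + 36*(-733) + 1697*(-733)) = 4837305 + (-8352 - 393704 - 26388 - 1243901) = 4837305 - 1672345 = 3164960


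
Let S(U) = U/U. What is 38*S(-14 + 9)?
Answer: 38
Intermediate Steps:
S(U) = 1
38*S(-14 + 9) = 38*1 = 38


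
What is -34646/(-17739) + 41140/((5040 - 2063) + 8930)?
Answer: 1566958/289737 ≈ 5.4082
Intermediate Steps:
-34646/(-17739) + 41140/((5040 - 2063) + 8930) = -34646*(-1/17739) + 41140/(2977 + 8930) = 34646/17739 + 41140/11907 = 1566958/289737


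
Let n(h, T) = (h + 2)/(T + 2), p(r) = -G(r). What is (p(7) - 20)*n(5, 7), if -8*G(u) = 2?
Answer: -553/36 ≈ -15.361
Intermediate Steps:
G(u) = -¼ (G(u) = -⅛*2 = -¼)
p(r) = ¼ (p(r) = -1*(-¼) = ¼)
n(h, T) = (2 + h)/(2 + T)
(p(7) - 20)*n(5, 7) = (¼ - 20)*((2 + 5)/(2 + 7)) = -79*7/(4*9) = -79*7/36 = -79/4*7/9 = -553/36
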